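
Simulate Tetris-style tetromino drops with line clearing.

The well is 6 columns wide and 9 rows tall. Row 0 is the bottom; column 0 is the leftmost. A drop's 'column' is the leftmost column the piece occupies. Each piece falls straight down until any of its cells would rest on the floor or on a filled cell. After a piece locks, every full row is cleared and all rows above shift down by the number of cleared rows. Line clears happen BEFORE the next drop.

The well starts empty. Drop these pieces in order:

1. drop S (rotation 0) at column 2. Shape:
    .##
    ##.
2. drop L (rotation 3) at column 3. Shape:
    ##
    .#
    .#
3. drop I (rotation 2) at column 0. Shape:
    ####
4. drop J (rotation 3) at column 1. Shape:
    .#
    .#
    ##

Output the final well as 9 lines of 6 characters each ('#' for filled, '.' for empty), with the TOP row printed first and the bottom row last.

Drop 1: S rot0 at col 2 lands with bottom-row=0; cleared 0 line(s) (total 0); column heights now [0 0 1 2 2 0], max=2
Drop 2: L rot3 at col 3 lands with bottom-row=2; cleared 0 line(s) (total 0); column heights now [0 0 1 5 5 0], max=5
Drop 3: I rot2 at col 0 lands with bottom-row=5; cleared 0 line(s) (total 0); column heights now [6 6 6 6 5 0], max=6
Drop 4: J rot3 at col 1 lands with bottom-row=6; cleared 0 line(s) (total 0); column heights now [6 7 9 6 5 0], max=9

Answer: ..#...
..#...
.##...
####..
...##.
....#.
....#.
...##.
..##..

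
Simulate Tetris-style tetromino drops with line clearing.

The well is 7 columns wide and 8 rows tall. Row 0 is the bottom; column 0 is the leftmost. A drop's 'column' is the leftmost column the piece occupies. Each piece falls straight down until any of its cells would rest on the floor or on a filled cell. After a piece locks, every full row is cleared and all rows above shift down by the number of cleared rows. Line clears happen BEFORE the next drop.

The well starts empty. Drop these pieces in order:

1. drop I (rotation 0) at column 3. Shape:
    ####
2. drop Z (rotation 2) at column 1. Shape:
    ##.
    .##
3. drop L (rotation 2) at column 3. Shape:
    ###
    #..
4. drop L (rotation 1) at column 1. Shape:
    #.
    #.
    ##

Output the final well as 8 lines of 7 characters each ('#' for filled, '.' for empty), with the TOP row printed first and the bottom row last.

Drop 1: I rot0 at col 3 lands with bottom-row=0; cleared 0 line(s) (total 0); column heights now [0 0 0 1 1 1 1], max=1
Drop 2: Z rot2 at col 1 lands with bottom-row=1; cleared 0 line(s) (total 0); column heights now [0 3 3 2 1 1 1], max=3
Drop 3: L rot2 at col 3 lands with bottom-row=2; cleared 0 line(s) (total 0); column heights now [0 3 3 4 4 4 1], max=4
Drop 4: L rot1 at col 1 lands with bottom-row=3; cleared 0 line(s) (total 0); column heights now [0 6 4 4 4 4 1], max=6

Answer: .......
.......
.#.....
.#.....
.#####.
.###...
..##...
...####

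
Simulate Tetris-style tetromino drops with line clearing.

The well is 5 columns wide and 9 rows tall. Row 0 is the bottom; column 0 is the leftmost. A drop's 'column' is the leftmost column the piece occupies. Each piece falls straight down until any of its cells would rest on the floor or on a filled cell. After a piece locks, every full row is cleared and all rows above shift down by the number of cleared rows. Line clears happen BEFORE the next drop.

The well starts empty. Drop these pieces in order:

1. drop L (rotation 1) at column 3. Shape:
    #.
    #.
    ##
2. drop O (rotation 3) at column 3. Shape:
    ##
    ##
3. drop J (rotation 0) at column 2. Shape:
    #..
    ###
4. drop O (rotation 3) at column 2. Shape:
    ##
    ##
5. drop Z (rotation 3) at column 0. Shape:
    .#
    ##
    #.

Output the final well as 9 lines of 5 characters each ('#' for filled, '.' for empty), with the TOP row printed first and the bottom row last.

Drop 1: L rot1 at col 3 lands with bottom-row=0; cleared 0 line(s) (total 0); column heights now [0 0 0 3 1], max=3
Drop 2: O rot3 at col 3 lands with bottom-row=3; cleared 0 line(s) (total 0); column heights now [0 0 0 5 5], max=5
Drop 3: J rot0 at col 2 lands with bottom-row=5; cleared 0 line(s) (total 0); column heights now [0 0 7 6 6], max=7
Drop 4: O rot3 at col 2 lands with bottom-row=7; cleared 0 line(s) (total 0); column heights now [0 0 9 9 6], max=9
Drop 5: Z rot3 at col 0 lands with bottom-row=0; cleared 0 line(s) (total 0); column heights now [2 3 9 9 6], max=9

Answer: ..##.
..##.
..#..
..###
...##
...##
.#.#.
##.#.
#..##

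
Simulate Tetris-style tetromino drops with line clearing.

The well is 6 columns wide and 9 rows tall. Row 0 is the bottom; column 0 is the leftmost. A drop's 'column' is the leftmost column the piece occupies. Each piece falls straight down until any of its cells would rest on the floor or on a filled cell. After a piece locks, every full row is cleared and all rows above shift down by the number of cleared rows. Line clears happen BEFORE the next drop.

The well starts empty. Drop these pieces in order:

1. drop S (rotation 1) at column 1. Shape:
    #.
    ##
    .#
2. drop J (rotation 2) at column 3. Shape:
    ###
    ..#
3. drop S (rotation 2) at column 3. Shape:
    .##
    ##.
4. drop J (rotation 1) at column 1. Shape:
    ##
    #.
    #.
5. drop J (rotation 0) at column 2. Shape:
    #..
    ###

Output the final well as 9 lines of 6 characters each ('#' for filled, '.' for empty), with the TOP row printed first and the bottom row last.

Answer: ......
..#...
..###.
.##...
.#....
.#..##
.#.##.
.#####
..#..#

Derivation:
Drop 1: S rot1 at col 1 lands with bottom-row=0; cleared 0 line(s) (total 0); column heights now [0 3 2 0 0 0], max=3
Drop 2: J rot2 at col 3 lands with bottom-row=0; cleared 0 line(s) (total 0); column heights now [0 3 2 2 2 2], max=3
Drop 3: S rot2 at col 3 lands with bottom-row=2; cleared 0 line(s) (total 0); column heights now [0 3 2 3 4 4], max=4
Drop 4: J rot1 at col 1 lands with bottom-row=3; cleared 0 line(s) (total 0); column heights now [0 6 6 3 4 4], max=6
Drop 5: J rot0 at col 2 lands with bottom-row=6; cleared 0 line(s) (total 0); column heights now [0 6 8 7 7 4], max=8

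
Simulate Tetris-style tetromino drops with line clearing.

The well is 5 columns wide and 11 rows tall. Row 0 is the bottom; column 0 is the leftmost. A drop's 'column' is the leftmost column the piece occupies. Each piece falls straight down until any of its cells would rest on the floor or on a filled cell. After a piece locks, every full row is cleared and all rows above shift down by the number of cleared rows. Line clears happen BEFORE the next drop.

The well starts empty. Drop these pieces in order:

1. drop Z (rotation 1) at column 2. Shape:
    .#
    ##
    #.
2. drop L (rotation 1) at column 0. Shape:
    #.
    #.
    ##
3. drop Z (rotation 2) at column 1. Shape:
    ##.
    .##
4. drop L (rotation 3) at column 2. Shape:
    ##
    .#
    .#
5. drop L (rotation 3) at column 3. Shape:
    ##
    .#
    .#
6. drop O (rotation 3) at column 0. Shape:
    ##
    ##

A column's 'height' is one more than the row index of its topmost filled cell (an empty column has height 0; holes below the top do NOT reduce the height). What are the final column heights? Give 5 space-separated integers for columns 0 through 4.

Drop 1: Z rot1 at col 2 lands with bottom-row=0; cleared 0 line(s) (total 0); column heights now [0 0 2 3 0], max=3
Drop 2: L rot1 at col 0 lands with bottom-row=0; cleared 0 line(s) (total 0); column heights now [3 1 2 3 0], max=3
Drop 3: Z rot2 at col 1 lands with bottom-row=3; cleared 0 line(s) (total 0); column heights now [3 5 5 4 0], max=5
Drop 4: L rot3 at col 2 lands with bottom-row=4; cleared 0 line(s) (total 0); column heights now [3 5 7 7 0], max=7
Drop 5: L rot3 at col 3 lands with bottom-row=5; cleared 0 line(s) (total 0); column heights now [3 5 7 8 8], max=8
Drop 6: O rot3 at col 0 lands with bottom-row=5; cleared 1 line(s) (total 1); column heights now [6 6 5 7 7], max=7

Answer: 6 6 5 7 7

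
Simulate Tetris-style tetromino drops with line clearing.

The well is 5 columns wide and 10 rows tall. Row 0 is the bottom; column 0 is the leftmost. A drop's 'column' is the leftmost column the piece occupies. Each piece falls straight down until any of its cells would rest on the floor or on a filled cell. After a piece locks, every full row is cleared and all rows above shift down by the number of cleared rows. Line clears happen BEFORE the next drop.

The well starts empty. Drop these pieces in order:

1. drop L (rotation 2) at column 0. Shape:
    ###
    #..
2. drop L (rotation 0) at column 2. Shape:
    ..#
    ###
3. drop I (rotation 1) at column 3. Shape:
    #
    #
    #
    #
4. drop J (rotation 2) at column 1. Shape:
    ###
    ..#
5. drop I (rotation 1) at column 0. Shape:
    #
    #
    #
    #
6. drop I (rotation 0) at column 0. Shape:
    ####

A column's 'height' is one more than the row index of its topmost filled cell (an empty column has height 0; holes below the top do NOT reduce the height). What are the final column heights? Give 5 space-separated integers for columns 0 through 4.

Answer: 10 10 10 10 4

Derivation:
Drop 1: L rot2 at col 0 lands with bottom-row=0; cleared 0 line(s) (total 0); column heights now [2 2 2 0 0], max=2
Drop 2: L rot0 at col 2 lands with bottom-row=2; cleared 0 line(s) (total 0); column heights now [2 2 3 3 4], max=4
Drop 3: I rot1 at col 3 lands with bottom-row=3; cleared 0 line(s) (total 0); column heights now [2 2 3 7 4], max=7
Drop 4: J rot2 at col 1 lands with bottom-row=7; cleared 0 line(s) (total 0); column heights now [2 9 9 9 4], max=9
Drop 5: I rot1 at col 0 lands with bottom-row=2; cleared 0 line(s) (total 0); column heights now [6 9 9 9 4], max=9
Drop 6: I rot0 at col 0 lands with bottom-row=9; cleared 0 line(s) (total 0); column heights now [10 10 10 10 4], max=10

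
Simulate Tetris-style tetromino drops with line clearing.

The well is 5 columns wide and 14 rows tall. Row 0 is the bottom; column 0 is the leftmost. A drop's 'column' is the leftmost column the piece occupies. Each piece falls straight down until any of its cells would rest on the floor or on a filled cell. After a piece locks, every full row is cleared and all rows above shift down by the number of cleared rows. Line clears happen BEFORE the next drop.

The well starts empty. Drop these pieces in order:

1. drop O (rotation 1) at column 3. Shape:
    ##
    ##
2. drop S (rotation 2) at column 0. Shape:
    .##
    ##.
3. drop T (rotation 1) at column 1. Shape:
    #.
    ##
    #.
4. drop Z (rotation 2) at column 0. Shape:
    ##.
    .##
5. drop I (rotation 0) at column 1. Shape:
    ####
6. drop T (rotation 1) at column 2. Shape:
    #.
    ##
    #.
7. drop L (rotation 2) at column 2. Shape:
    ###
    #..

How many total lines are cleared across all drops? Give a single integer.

Answer: 0

Derivation:
Drop 1: O rot1 at col 3 lands with bottom-row=0; cleared 0 line(s) (total 0); column heights now [0 0 0 2 2], max=2
Drop 2: S rot2 at col 0 lands with bottom-row=0; cleared 0 line(s) (total 0); column heights now [1 2 2 2 2], max=2
Drop 3: T rot1 at col 1 lands with bottom-row=2; cleared 0 line(s) (total 0); column heights now [1 5 4 2 2], max=5
Drop 4: Z rot2 at col 0 lands with bottom-row=5; cleared 0 line(s) (total 0); column heights now [7 7 6 2 2], max=7
Drop 5: I rot0 at col 1 lands with bottom-row=7; cleared 0 line(s) (total 0); column heights now [7 8 8 8 8], max=8
Drop 6: T rot1 at col 2 lands with bottom-row=8; cleared 0 line(s) (total 0); column heights now [7 8 11 10 8], max=11
Drop 7: L rot2 at col 2 lands with bottom-row=11; cleared 0 line(s) (total 0); column heights now [7 8 13 13 13], max=13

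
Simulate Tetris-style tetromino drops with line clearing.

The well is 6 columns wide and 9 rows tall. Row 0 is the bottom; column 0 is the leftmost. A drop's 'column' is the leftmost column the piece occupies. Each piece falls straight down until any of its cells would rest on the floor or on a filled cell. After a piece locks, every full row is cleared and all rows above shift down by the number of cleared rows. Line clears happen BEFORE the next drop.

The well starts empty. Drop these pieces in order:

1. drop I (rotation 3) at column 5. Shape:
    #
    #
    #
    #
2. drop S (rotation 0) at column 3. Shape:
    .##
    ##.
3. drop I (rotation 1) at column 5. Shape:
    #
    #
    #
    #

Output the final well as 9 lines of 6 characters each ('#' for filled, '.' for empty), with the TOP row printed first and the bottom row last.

Drop 1: I rot3 at col 5 lands with bottom-row=0; cleared 0 line(s) (total 0); column heights now [0 0 0 0 0 4], max=4
Drop 2: S rot0 at col 3 lands with bottom-row=3; cleared 0 line(s) (total 0); column heights now [0 0 0 4 5 5], max=5
Drop 3: I rot1 at col 5 lands with bottom-row=5; cleared 0 line(s) (total 0); column heights now [0 0 0 4 5 9], max=9

Answer: .....#
.....#
.....#
.....#
....##
...###
.....#
.....#
.....#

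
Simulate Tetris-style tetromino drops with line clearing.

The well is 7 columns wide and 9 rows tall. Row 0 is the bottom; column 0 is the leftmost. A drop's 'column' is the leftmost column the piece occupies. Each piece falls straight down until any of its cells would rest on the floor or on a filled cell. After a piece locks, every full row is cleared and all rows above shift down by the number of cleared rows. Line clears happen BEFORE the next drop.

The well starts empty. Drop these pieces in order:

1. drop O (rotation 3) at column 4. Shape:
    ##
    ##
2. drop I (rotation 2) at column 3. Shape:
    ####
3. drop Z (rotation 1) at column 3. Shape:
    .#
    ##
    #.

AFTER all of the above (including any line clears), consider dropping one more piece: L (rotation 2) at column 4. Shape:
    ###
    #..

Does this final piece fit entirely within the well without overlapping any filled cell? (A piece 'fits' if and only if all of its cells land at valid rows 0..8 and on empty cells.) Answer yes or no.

Drop 1: O rot3 at col 4 lands with bottom-row=0; cleared 0 line(s) (total 0); column heights now [0 0 0 0 2 2 0], max=2
Drop 2: I rot2 at col 3 lands with bottom-row=2; cleared 0 line(s) (total 0); column heights now [0 0 0 3 3 3 3], max=3
Drop 3: Z rot1 at col 3 lands with bottom-row=3; cleared 0 line(s) (total 0); column heights now [0 0 0 5 6 3 3], max=6
Test piece L rot2 at col 4 (width 3): heights before test = [0 0 0 5 6 3 3]; fits = True

Answer: yes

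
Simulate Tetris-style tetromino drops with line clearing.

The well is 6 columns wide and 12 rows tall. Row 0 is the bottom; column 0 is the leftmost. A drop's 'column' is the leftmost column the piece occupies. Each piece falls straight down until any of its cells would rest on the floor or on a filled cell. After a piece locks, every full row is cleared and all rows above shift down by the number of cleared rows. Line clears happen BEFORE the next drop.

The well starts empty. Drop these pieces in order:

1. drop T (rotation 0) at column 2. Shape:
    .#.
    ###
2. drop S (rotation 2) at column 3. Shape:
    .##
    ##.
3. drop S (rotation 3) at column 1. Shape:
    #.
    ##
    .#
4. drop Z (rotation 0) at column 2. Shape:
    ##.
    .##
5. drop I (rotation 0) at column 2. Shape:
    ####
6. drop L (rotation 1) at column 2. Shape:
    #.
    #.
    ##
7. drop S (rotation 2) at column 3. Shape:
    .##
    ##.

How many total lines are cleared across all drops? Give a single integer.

Drop 1: T rot0 at col 2 lands with bottom-row=0; cleared 0 line(s) (total 0); column heights now [0 0 1 2 1 0], max=2
Drop 2: S rot2 at col 3 lands with bottom-row=2; cleared 0 line(s) (total 0); column heights now [0 0 1 3 4 4], max=4
Drop 3: S rot3 at col 1 lands with bottom-row=1; cleared 0 line(s) (total 0); column heights now [0 4 3 3 4 4], max=4
Drop 4: Z rot0 at col 2 lands with bottom-row=4; cleared 0 line(s) (total 0); column heights now [0 4 6 6 5 4], max=6
Drop 5: I rot0 at col 2 lands with bottom-row=6; cleared 0 line(s) (total 0); column heights now [0 4 7 7 7 7], max=7
Drop 6: L rot1 at col 2 lands with bottom-row=7; cleared 0 line(s) (total 0); column heights now [0 4 10 8 7 7], max=10
Drop 7: S rot2 at col 3 lands with bottom-row=8; cleared 0 line(s) (total 0); column heights now [0 4 10 9 10 10], max=10

Answer: 0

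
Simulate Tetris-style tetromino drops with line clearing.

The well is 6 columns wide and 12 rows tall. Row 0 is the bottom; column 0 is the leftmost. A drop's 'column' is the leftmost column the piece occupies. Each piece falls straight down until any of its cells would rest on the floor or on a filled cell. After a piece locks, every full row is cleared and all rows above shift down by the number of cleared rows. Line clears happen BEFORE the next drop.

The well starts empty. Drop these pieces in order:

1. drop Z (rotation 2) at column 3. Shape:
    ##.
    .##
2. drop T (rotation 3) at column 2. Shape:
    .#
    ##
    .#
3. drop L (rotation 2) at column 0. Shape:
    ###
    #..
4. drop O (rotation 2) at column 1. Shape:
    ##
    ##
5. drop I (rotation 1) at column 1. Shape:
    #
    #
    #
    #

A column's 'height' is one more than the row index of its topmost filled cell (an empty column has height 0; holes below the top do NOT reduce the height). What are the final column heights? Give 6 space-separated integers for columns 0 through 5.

Drop 1: Z rot2 at col 3 lands with bottom-row=0; cleared 0 line(s) (total 0); column heights now [0 0 0 2 2 1], max=2
Drop 2: T rot3 at col 2 lands with bottom-row=2; cleared 0 line(s) (total 0); column heights now [0 0 4 5 2 1], max=5
Drop 3: L rot2 at col 0 lands with bottom-row=3; cleared 0 line(s) (total 0); column heights now [5 5 5 5 2 1], max=5
Drop 4: O rot2 at col 1 lands with bottom-row=5; cleared 0 line(s) (total 0); column heights now [5 7 7 5 2 1], max=7
Drop 5: I rot1 at col 1 lands with bottom-row=7; cleared 0 line(s) (total 0); column heights now [5 11 7 5 2 1], max=11

Answer: 5 11 7 5 2 1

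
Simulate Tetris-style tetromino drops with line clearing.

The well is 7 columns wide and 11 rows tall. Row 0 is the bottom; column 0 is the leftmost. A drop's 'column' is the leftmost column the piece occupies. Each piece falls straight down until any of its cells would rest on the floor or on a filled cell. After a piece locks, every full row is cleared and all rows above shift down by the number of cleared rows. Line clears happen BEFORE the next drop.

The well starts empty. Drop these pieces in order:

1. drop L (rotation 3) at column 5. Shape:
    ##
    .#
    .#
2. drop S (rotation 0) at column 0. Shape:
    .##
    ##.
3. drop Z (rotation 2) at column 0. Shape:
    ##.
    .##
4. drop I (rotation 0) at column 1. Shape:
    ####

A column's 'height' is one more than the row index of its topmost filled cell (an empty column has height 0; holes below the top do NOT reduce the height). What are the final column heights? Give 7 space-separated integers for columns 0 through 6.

Drop 1: L rot3 at col 5 lands with bottom-row=0; cleared 0 line(s) (total 0); column heights now [0 0 0 0 0 3 3], max=3
Drop 2: S rot0 at col 0 lands with bottom-row=0; cleared 0 line(s) (total 0); column heights now [1 2 2 0 0 3 3], max=3
Drop 3: Z rot2 at col 0 lands with bottom-row=2; cleared 0 line(s) (total 0); column heights now [4 4 3 0 0 3 3], max=4
Drop 4: I rot0 at col 1 lands with bottom-row=4; cleared 0 line(s) (total 0); column heights now [4 5 5 5 5 3 3], max=5

Answer: 4 5 5 5 5 3 3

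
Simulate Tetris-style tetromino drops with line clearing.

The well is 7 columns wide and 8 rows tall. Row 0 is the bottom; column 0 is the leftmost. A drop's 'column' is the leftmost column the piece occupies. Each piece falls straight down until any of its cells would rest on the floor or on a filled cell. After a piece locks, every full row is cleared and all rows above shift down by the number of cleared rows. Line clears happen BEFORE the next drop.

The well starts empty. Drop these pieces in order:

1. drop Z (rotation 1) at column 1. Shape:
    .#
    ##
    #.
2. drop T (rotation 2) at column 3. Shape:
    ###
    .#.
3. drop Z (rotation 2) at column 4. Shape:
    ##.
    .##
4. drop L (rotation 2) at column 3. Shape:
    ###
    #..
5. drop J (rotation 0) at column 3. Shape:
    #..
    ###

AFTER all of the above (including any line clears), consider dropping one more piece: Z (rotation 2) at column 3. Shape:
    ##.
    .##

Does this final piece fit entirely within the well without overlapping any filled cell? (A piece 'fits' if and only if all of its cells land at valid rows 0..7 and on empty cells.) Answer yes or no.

Answer: yes

Derivation:
Drop 1: Z rot1 at col 1 lands with bottom-row=0; cleared 0 line(s) (total 0); column heights now [0 2 3 0 0 0 0], max=3
Drop 2: T rot2 at col 3 lands with bottom-row=0; cleared 0 line(s) (total 0); column heights now [0 2 3 2 2 2 0], max=3
Drop 3: Z rot2 at col 4 lands with bottom-row=2; cleared 0 line(s) (total 0); column heights now [0 2 3 2 4 4 3], max=4
Drop 4: L rot2 at col 3 lands with bottom-row=3; cleared 0 line(s) (total 0); column heights now [0 2 3 5 5 5 3], max=5
Drop 5: J rot0 at col 3 lands with bottom-row=5; cleared 0 line(s) (total 0); column heights now [0 2 3 7 6 6 3], max=7
Test piece Z rot2 at col 3 (width 3): heights before test = [0 2 3 7 6 6 3]; fits = True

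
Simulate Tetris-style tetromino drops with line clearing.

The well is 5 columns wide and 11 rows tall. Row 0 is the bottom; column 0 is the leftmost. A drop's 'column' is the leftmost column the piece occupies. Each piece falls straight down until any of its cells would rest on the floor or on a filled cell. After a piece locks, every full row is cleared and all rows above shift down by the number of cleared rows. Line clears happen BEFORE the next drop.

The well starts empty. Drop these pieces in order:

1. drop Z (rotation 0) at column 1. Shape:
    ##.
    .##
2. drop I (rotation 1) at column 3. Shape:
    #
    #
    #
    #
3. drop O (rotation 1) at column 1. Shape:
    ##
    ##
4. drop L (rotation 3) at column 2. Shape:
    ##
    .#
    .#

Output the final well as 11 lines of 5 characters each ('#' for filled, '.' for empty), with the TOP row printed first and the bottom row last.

Answer: .....
.....
.....
..##.
...#.
...#.
...#.
.###.
.###.
.###.
..##.

Derivation:
Drop 1: Z rot0 at col 1 lands with bottom-row=0; cleared 0 line(s) (total 0); column heights now [0 2 2 1 0], max=2
Drop 2: I rot1 at col 3 lands with bottom-row=1; cleared 0 line(s) (total 0); column heights now [0 2 2 5 0], max=5
Drop 3: O rot1 at col 1 lands with bottom-row=2; cleared 0 line(s) (total 0); column heights now [0 4 4 5 0], max=5
Drop 4: L rot3 at col 2 lands with bottom-row=5; cleared 0 line(s) (total 0); column heights now [0 4 8 8 0], max=8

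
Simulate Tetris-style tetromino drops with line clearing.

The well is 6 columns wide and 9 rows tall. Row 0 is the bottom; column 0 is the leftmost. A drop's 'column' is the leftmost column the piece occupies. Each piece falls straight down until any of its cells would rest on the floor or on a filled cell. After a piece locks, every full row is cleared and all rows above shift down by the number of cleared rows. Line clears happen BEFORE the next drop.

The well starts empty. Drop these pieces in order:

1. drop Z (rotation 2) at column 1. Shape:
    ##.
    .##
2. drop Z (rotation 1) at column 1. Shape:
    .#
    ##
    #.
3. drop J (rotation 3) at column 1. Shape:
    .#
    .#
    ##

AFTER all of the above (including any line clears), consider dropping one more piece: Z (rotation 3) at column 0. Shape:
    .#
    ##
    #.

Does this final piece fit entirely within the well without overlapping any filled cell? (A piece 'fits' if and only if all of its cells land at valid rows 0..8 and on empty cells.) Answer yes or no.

Drop 1: Z rot2 at col 1 lands with bottom-row=0; cleared 0 line(s) (total 0); column heights now [0 2 2 1 0 0], max=2
Drop 2: Z rot1 at col 1 lands with bottom-row=2; cleared 0 line(s) (total 0); column heights now [0 4 5 1 0 0], max=5
Drop 3: J rot3 at col 1 lands with bottom-row=5; cleared 0 line(s) (total 0); column heights now [0 6 8 1 0 0], max=8
Test piece Z rot3 at col 0 (width 2): heights before test = [0 6 8 1 0 0]; fits = True

Answer: yes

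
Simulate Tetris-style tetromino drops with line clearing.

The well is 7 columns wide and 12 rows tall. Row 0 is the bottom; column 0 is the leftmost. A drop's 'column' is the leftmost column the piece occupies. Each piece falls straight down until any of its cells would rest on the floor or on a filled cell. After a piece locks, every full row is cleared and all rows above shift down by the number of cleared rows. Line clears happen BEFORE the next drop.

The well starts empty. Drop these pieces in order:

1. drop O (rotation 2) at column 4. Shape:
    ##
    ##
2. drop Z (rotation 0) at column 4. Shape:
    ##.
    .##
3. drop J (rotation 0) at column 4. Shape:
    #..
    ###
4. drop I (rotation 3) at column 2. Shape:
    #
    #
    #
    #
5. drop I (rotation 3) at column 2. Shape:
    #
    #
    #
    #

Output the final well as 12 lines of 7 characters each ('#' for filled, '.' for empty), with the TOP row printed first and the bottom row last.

Drop 1: O rot2 at col 4 lands with bottom-row=0; cleared 0 line(s) (total 0); column heights now [0 0 0 0 2 2 0], max=2
Drop 2: Z rot0 at col 4 lands with bottom-row=2; cleared 0 line(s) (total 0); column heights now [0 0 0 0 4 4 3], max=4
Drop 3: J rot0 at col 4 lands with bottom-row=4; cleared 0 line(s) (total 0); column heights now [0 0 0 0 6 5 5], max=6
Drop 4: I rot3 at col 2 lands with bottom-row=0; cleared 0 line(s) (total 0); column heights now [0 0 4 0 6 5 5], max=6
Drop 5: I rot3 at col 2 lands with bottom-row=4; cleared 0 line(s) (total 0); column heights now [0 0 8 0 6 5 5], max=8

Answer: .......
.......
.......
.......
..#....
..#....
..#.#..
..#.###
..#.##.
..#..##
..#.##.
..#.##.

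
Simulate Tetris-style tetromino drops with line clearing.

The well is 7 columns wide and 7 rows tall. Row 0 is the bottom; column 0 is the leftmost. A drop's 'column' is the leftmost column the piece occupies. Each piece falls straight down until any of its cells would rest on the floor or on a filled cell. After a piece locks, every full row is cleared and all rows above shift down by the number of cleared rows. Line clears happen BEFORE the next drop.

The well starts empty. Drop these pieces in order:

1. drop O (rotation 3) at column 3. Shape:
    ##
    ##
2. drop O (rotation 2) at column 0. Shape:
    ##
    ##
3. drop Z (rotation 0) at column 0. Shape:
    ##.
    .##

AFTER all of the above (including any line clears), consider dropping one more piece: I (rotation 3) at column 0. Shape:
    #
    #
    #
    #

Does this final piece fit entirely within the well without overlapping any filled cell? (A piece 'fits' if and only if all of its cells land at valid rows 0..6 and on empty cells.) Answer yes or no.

Drop 1: O rot3 at col 3 lands with bottom-row=0; cleared 0 line(s) (total 0); column heights now [0 0 0 2 2 0 0], max=2
Drop 2: O rot2 at col 0 lands with bottom-row=0; cleared 0 line(s) (total 0); column heights now [2 2 0 2 2 0 0], max=2
Drop 3: Z rot0 at col 0 lands with bottom-row=2; cleared 0 line(s) (total 0); column heights now [4 4 3 2 2 0 0], max=4
Test piece I rot3 at col 0 (width 1): heights before test = [4 4 3 2 2 0 0]; fits = False

Answer: no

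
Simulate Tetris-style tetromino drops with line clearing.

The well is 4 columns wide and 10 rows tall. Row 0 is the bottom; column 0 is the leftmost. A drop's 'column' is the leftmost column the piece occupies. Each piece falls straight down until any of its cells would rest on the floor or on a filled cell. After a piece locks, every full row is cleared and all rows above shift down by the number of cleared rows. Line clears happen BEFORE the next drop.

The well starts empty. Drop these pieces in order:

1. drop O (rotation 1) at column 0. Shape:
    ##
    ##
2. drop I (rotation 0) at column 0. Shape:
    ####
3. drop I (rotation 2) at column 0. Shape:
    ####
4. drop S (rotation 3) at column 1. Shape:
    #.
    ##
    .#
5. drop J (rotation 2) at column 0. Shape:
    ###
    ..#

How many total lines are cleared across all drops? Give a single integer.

Drop 1: O rot1 at col 0 lands with bottom-row=0; cleared 0 line(s) (total 0); column heights now [2 2 0 0], max=2
Drop 2: I rot0 at col 0 lands with bottom-row=2; cleared 1 line(s) (total 1); column heights now [2 2 0 0], max=2
Drop 3: I rot2 at col 0 lands with bottom-row=2; cleared 1 line(s) (total 2); column heights now [2 2 0 0], max=2
Drop 4: S rot3 at col 1 lands with bottom-row=1; cleared 0 line(s) (total 2); column heights now [2 4 3 0], max=4
Drop 5: J rot2 at col 0 lands with bottom-row=3; cleared 0 line(s) (total 2); column heights now [5 5 5 0], max=5

Answer: 2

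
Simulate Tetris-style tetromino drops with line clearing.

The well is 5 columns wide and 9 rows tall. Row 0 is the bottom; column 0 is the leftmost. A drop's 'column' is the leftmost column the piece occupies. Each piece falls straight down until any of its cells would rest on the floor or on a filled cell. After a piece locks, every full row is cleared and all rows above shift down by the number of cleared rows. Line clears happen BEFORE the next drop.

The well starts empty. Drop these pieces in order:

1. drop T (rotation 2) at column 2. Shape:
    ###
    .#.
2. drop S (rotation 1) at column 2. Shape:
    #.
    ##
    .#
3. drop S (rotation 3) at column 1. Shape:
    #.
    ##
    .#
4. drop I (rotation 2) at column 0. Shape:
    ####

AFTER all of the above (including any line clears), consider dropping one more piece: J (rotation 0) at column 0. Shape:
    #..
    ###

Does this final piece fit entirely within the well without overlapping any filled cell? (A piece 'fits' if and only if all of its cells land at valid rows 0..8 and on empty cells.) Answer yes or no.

Drop 1: T rot2 at col 2 lands with bottom-row=0; cleared 0 line(s) (total 0); column heights now [0 0 2 2 2], max=2
Drop 2: S rot1 at col 2 lands with bottom-row=2; cleared 0 line(s) (total 0); column heights now [0 0 5 4 2], max=5
Drop 3: S rot3 at col 1 lands with bottom-row=5; cleared 0 line(s) (total 0); column heights now [0 8 7 4 2], max=8
Drop 4: I rot2 at col 0 lands with bottom-row=8; cleared 0 line(s) (total 0); column heights now [9 9 9 9 2], max=9
Test piece J rot0 at col 0 (width 3): heights before test = [9 9 9 9 2]; fits = False

Answer: no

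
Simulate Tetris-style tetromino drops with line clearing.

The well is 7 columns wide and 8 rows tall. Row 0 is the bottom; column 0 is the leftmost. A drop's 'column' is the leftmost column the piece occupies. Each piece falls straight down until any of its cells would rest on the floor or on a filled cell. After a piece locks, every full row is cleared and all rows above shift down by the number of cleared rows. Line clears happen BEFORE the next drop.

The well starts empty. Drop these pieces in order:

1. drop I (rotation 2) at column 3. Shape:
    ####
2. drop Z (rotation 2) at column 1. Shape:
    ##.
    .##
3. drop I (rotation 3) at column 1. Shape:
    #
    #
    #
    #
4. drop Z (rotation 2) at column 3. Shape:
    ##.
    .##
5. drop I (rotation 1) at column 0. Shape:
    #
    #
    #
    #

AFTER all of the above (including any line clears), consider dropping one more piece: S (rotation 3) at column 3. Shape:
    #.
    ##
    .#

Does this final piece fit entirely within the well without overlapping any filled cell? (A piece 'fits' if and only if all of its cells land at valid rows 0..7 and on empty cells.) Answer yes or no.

Answer: yes

Derivation:
Drop 1: I rot2 at col 3 lands with bottom-row=0; cleared 0 line(s) (total 0); column heights now [0 0 0 1 1 1 1], max=1
Drop 2: Z rot2 at col 1 lands with bottom-row=1; cleared 0 line(s) (total 0); column heights now [0 3 3 2 1 1 1], max=3
Drop 3: I rot3 at col 1 lands with bottom-row=3; cleared 0 line(s) (total 0); column heights now [0 7 3 2 1 1 1], max=7
Drop 4: Z rot2 at col 3 lands with bottom-row=1; cleared 0 line(s) (total 0); column heights now [0 7 3 3 3 2 1], max=7
Drop 5: I rot1 at col 0 lands with bottom-row=0; cleared 0 line(s) (total 0); column heights now [4 7 3 3 3 2 1], max=7
Test piece S rot3 at col 3 (width 2): heights before test = [4 7 3 3 3 2 1]; fits = True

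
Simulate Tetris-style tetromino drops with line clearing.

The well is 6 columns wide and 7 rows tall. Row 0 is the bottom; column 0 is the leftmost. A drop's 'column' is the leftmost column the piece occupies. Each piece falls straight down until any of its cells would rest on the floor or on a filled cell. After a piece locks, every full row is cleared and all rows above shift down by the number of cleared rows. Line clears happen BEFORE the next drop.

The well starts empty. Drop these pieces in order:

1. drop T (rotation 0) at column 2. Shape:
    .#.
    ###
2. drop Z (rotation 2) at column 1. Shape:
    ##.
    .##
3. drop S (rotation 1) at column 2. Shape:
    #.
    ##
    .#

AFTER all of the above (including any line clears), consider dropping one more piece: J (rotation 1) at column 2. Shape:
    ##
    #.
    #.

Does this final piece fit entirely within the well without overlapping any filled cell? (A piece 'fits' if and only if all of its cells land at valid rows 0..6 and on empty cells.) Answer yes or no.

Drop 1: T rot0 at col 2 lands with bottom-row=0; cleared 0 line(s) (total 0); column heights now [0 0 1 2 1 0], max=2
Drop 2: Z rot2 at col 1 lands with bottom-row=2; cleared 0 line(s) (total 0); column heights now [0 4 4 3 1 0], max=4
Drop 3: S rot1 at col 2 lands with bottom-row=3; cleared 0 line(s) (total 0); column heights now [0 4 6 5 1 0], max=6
Test piece J rot1 at col 2 (width 2): heights before test = [0 4 6 5 1 0]; fits = False

Answer: no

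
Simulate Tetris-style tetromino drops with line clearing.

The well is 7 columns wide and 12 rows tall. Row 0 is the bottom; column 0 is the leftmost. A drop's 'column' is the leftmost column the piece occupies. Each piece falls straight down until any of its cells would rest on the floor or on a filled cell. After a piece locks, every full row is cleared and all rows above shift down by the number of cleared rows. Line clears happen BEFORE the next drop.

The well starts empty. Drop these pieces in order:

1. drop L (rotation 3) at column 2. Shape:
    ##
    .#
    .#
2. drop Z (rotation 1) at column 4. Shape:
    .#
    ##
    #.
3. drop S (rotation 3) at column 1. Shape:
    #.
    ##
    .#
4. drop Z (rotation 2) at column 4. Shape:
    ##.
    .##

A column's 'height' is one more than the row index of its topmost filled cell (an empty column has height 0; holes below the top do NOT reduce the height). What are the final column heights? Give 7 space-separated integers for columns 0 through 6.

Answer: 0 6 5 3 5 5 4

Derivation:
Drop 1: L rot3 at col 2 lands with bottom-row=0; cleared 0 line(s) (total 0); column heights now [0 0 3 3 0 0 0], max=3
Drop 2: Z rot1 at col 4 lands with bottom-row=0; cleared 0 line(s) (total 0); column heights now [0 0 3 3 2 3 0], max=3
Drop 3: S rot3 at col 1 lands with bottom-row=3; cleared 0 line(s) (total 0); column heights now [0 6 5 3 2 3 0], max=6
Drop 4: Z rot2 at col 4 lands with bottom-row=3; cleared 0 line(s) (total 0); column heights now [0 6 5 3 5 5 4], max=6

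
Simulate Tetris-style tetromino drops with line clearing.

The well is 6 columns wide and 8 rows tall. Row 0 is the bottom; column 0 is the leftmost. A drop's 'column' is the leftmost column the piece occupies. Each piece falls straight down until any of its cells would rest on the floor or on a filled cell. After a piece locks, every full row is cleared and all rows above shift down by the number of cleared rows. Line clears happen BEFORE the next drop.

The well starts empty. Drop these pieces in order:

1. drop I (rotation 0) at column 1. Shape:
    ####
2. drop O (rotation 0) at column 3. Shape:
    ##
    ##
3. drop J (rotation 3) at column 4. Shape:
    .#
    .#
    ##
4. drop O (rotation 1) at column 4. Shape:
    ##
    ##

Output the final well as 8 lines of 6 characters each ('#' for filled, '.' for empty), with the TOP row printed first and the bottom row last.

Drop 1: I rot0 at col 1 lands with bottom-row=0; cleared 0 line(s) (total 0); column heights now [0 1 1 1 1 0], max=1
Drop 2: O rot0 at col 3 lands with bottom-row=1; cleared 0 line(s) (total 0); column heights now [0 1 1 3 3 0], max=3
Drop 3: J rot3 at col 4 lands with bottom-row=3; cleared 0 line(s) (total 0); column heights now [0 1 1 3 4 6], max=6
Drop 4: O rot1 at col 4 lands with bottom-row=6; cleared 0 line(s) (total 0); column heights now [0 1 1 3 8 8], max=8

Answer: ....##
....##
.....#
.....#
....##
...##.
...##.
.####.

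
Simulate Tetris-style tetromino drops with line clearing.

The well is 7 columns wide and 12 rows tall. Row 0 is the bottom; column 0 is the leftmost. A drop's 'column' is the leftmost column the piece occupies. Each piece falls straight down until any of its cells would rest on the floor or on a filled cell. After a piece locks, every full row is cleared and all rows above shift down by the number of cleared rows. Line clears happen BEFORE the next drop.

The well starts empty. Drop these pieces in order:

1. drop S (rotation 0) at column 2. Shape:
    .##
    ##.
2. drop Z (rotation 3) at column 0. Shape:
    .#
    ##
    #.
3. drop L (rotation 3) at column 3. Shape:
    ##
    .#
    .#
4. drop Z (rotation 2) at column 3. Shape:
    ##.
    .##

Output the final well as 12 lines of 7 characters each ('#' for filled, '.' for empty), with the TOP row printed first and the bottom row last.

Answer: .......
.......
.......
.......
.......
...##..
....##.
...##..
....#..
.#..#..
##.##..
#.##...

Derivation:
Drop 1: S rot0 at col 2 lands with bottom-row=0; cleared 0 line(s) (total 0); column heights now [0 0 1 2 2 0 0], max=2
Drop 2: Z rot3 at col 0 lands with bottom-row=0; cleared 0 line(s) (total 0); column heights now [2 3 1 2 2 0 0], max=3
Drop 3: L rot3 at col 3 lands with bottom-row=2; cleared 0 line(s) (total 0); column heights now [2 3 1 5 5 0 0], max=5
Drop 4: Z rot2 at col 3 lands with bottom-row=5; cleared 0 line(s) (total 0); column heights now [2 3 1 7 7 6 0], max=7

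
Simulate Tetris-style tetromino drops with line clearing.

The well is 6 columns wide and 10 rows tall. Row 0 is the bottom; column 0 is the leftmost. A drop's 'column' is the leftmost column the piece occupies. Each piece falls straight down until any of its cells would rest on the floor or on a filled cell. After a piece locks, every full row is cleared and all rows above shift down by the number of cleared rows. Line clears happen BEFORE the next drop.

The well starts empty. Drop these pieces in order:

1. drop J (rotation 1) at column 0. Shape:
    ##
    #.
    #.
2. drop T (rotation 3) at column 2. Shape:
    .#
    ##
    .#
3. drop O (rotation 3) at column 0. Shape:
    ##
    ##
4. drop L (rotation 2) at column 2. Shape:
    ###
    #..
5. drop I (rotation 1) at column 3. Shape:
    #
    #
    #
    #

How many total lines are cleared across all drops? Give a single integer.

Drop 1: J rot1 at col 0 lands with bottom-row=0; cleared 0 line(s) (total 0); column heights now [3 3 0 0 0 0], max=3
Drop 2: T rot3 at col 2 lands with bottom-row=0; cleared 0 line(s) (total 0); column heights now [3 3 2 3 0 0], max=3
Drop 3: O rot3 at col 0 lands with bottom-row=3; cleared 0 line(s) (total 0); column heights now [5 5 2 3 0 0], max=5
Drop 4: L rot2 at col 2 lands with bottom-row=2; cleared 0 line(s) (total 0); column heights now [5 5 4 4 4 0], max=5
Drop 5: I rot1 at col 3 lands with bottom-row=4; cleared 0 line(s) (total 0); column heights now [5 5 4 8 4 0], max=8

Answer: 0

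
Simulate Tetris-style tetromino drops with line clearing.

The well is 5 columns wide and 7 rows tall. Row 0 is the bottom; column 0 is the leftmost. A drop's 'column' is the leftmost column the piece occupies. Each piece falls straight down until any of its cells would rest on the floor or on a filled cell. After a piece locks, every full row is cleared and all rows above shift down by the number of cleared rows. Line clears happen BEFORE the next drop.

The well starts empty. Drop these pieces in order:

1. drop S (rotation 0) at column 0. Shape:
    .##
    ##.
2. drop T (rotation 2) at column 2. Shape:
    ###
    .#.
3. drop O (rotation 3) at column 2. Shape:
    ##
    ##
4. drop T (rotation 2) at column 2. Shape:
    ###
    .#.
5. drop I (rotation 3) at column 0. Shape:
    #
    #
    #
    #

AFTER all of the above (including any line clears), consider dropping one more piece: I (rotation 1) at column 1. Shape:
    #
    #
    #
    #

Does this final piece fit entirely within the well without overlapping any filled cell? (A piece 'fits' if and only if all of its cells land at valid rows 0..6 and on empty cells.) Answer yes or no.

Drop 1: S rot0 at col 0 lands with bottom-row=0; cleared 0 line(s) (total 0); column heights now [1 2 2 0 0], max=2
Drop 2: T rot2 at col 2 lands with bottom-row=1; cleared 0 line(s) (total 0); column heights now [1 2 3 3 3], max=3
Drop 3: O rot3 at col 2 lands with bottom-row=3; cleared 0 line(s) (total 0); column heights now [1 2 5 5 3], max=5
Drop 4: T rot2 at col 2 lands with bottom-row=5; cleared 0 line(s) (total 0); column heights now [1 2 7 7 7], max=7
Drop 5: I rot3 at col 0 lands with bottom-row=1; cleared 0 line(s) (total 0); column heights now [5 2 7 7 7], max=7
Test piece I rot1 at col 1 (width 1): heights before test = [5 2 7 7 7]; fits = True

Answer: yes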